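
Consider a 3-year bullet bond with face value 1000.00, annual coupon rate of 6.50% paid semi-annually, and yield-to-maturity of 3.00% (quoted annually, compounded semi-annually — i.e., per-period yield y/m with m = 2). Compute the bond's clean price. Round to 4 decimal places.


Coupon per period c = face * coupon_rate / m = 32.500000
Periods per year m = 2; per-period yield y/m = 0.015000
Number of cashflows N = 6
Cashflows (t years, CF_t, discount factor 1/(1+y/m)^(m*t), PV):
  t = 0.5000: CF_t = 32.500000, DF = 0.985222, PV = 32.019704
  t = 1.0000: CF_t = 32.500000, DF = 0.970662, PV = 31.546507
  t = 1.5000: CF_t = 32.500000, DF = 0.956317, PV = 31.080302
  t = 2.0000: CF_t = 32.500000, DF = 0.942184, PV = 30.620987
  t = 2.5000: CF_t = 32.500000, DF = 0.928260, PV = 30.168461
  t = 3.0000: CF_t = 1032.500000, DF = 0.914542, PV = 944.264814
Price P = sum_t PV_t = 1099.700775

Answer: Price = 1099.7008


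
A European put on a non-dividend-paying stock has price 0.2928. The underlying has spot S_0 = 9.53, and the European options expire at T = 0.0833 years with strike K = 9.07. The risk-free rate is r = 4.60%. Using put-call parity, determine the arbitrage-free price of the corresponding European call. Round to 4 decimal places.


Answer: Call price = 0.7875

Derivation:
Put-call parity: C - P = S_0 * exp(-qT) - K * exp(-rT).
S_0 * exp(-qT) = 9.5300 * 1.00000000 = 9.53000000
K * exp(-rT) = 9.0700 * 0.99617553 = 9.03531208
C = P + S*exp(-qT) - K*exp(-rT)
C = 0.2928 + 9.53000000 - 9.03531208 = 0.7875


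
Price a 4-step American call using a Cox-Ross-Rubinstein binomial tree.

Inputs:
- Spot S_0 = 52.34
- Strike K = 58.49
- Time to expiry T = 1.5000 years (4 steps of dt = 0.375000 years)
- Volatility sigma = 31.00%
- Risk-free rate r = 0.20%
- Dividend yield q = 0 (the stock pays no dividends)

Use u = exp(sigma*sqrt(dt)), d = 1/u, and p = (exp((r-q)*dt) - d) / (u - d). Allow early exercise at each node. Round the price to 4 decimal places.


dt = T/N = 0.375000
u = exp(sigma*sqrt(dt)) = 1.209051; d = 1/u = 0.827095
p = (exp((r-q)*dt) - d) / (u - d) = 0.454647
Discount per step: exp(-r*dt) = 0.999250
Stock lattice S(k, i) with i counting down-moves:
  k=0: S(0,0) = 52.3400
  k=1: S(1,0) = 63.2817; S(1,1) = 43.2902
  k=2: S(2,0) = 76.5108; S(2,1) = 52.3400; S(2,2) = 35.8051
  k=3: S(3,0) = 92.5054; S(3,1) = 63.2817; S(3,2) = 43.2902; S(3,3) = 29.6142
  k=4: S(4,0) = 111.8437; S(4,1) = 76.5108; S(4,2) = 52.3400; S(4,3) = 35.8051; S(4,4) = 24.4938
Terminal payoffs V(N, i) = max(S_T - K, 0):
  V(4,0) = 53.353740; V(4,1) = 18.020792; V(4,2) = 0.000000; V(4,3) = 0.000000; V(4,4) = 0.000000
Backward induction: V(k, i) = exp(-r*dt) * [p * V(k+1, i) + (1-p) * V(k+1, i+1)]; then take max(V_cont, immediate exercise) for American.
  V(3,0) = exp(-r*dt) * [p*53.353740 + (1-p)*18.020792] = 34.059273; exercise = 34.015422; V(3,0) = max -> 34.059273
  V(3,1) = exp(-r*dt) * [p*18.020792 + (1-p)*0.000000] = 8.186965; exercise = 4.791710; V(3,1) = max -> 8.186965
  V(3,2) = exp(-r*dt) * [p*0.000000 + (1-p)*0.000000] = 0.000000; exercise = 0.000000; V(3,2) = max -> 0.000000
  V(3,3) = exp(-r*dt) * [p*0.000000 + (1-p)*0.000000] = 0.000000; exercise = 0.000000; V(3,3) = max -> 0.000000
  V(2,0) = exp(-r*dt) * [p*34.059273 + (1-p)*8.186965] = 19.934788; exercise = 18.020792; V(2,0) = max -> 19.934788
  V(2,1) = exp(-r*dt) * [p*8.186965 + (1-p)*0.000000] = 3.719392; exercise = 0.000000; V(2,1) = max -> 3.719392
  V(2,2) = exp(-r*dt) * [p*0.000000 + (1-p)*0.000000] = 0.000000; exercise = 0.000000; V(2,2) = max -> 0.000000
  V(1,0) = exp(-r*dt) * [p*19.934788 + (1-p)*3.719392] = 11.083365; exercise = 4.791710; V(1,0) = max -> 11.083365
  V(1,1) = exp(-r*dt) * [p*3.719392 + (1-p)*0.000000] = 1.689745; exercise = 0.000000; V(1,1) = max -> 1.689745
  V(0,0) = exp(-r*dt) * [p*11.083365 + (1-p)*1.689745] = 5.956062; exercise = 0.000000; V(0,0) = max -> 5.956062

Answer: Price = V(0,0) = 5.9561


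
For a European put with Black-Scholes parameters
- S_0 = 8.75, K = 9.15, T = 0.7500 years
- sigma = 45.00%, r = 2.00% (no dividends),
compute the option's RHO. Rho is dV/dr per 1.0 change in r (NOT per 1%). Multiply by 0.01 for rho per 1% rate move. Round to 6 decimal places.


d1 = 0.1186450212; d2 = -0.2710664105
phi(d1) = 0.3961442550; exp(-qT) = 1.0000000000; exp(-rT) = 0.9851119396
N(-d2) = 0.6068300224
Rho = -K*T*exp(-rT)*N(-d2) = -9.1500 * 0.7500 * 0.9851119396 * 0.6068300224 = -4.102372

Answer: Rho = -4.102372


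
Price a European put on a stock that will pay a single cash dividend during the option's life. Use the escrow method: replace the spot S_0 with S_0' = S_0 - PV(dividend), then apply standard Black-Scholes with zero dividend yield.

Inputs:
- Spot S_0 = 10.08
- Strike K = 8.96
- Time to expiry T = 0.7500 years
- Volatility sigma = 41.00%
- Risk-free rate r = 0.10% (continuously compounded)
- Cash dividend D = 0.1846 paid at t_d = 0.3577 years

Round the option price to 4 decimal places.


PV(D) = D * exp(-r * t_d) = 0.1846 * 0.99964236 = 0.18453398
S_0' = S_0 - PV(D) = 10.0800 - 0.18453398 = 9.89546602
d1 = (ln(S_0'/K) + (r + sigma^2/2)*T) / (sigma*sqrt(T)) = 0.45932846
d2 = d1 - sigma*sqrt(T) = 0.10425805
exp(-rT) = 0.99925028
N(-d1) = 0.32299916; N(-d2) = 0.45848229
P = K * exp(-rT) * N(-d2) - S_0' * N(-d1) = 8.9600 * 0.99925028 * 0.45848229 - 9.89546602 * 0.32299916 = 0.9087

Answer: Price = 0.9087


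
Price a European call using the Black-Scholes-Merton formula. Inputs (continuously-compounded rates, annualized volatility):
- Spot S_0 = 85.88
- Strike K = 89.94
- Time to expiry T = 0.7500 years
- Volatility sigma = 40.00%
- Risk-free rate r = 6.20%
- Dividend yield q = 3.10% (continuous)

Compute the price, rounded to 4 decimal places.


d1 = (ln(S/K) + (r - q + 0.5*sigma^2) * T) / (sigma * sqrt(T)) = 0.10697778
d2 = d1 - sigma * sqrt(T) = -0.23943238
exp(-rT) = 0.95456456; exp(-qT) = 0.97701820
C = S_0 * exp(-qT) * N(d1) - K * exp(-rT) * N(d2)
N(d1) = 0.54259670; N(d2) = 0.40538516
C = 85.8800 * 0.97701820 * 0.54259670 - 89.9400 * 0.95456456 * 0.40538516 = 10.7235

Answer: Price = 10.7235


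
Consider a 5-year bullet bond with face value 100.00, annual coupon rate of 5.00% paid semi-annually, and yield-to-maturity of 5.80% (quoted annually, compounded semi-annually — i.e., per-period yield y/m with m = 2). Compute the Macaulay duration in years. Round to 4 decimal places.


Coupon per period c = face * coupon_rate / m = 2.500000
Periods per year m = 2; per-period yield y/m = 0.029000
Number of cashflows N = 10
Cashflows (t years, CF_t, discount factor 1/(1+y/m)^(m*t), PV):
  t = 0.5000: CF_t = 2.500000, DF = 0.971817, PV = 2.429543
  t = 1.0000: CF_t = 2.500000, DF = 0.944429, PV = 2.361072
  t = 1.5000: CF_t = 2.500000, DF = 0.917812, PV = 2.294531
  t = 2.0000: CF_t = 2.500000, DF = 0.891946, PV = 2.229865
  t = 2.5000: CF_t = 2.500000, DF = 0.866808, PV = 2.167021
  t = 3.0000: CF_t = 2.500000, DF = 0.842379, PV = 2.105949
  t = 3.5000: CF_t = 2.500000, DF = 0.818639, PV = 2.046597
  t = 4.0000: CF_t = 2.500000, DF = 0.795567, PV = 1.988919
  t = 4.5000: CF_t = 2.500000, DF = 0.773146, PV = 1.932866
  t = 5.0000: CF_t = 102.500000, DF = 0.751357, PV = 77.014078
Price P = sum_t PV_t = 96.570439
Macaulay numerator sum_t t * PV_t:
  t * PV_t at t = 0.5000: 1.214772
  t * PV_t at t = 1.0000: 2.361072
  t * PV_t at t = 1.5000: 3.441796
  t * PV_t at t = 2.0000: 4.459729
  t * PV_t at t = 2.5000: 5.417553
  t * PV_t at t = 3.0000: 6.317846
  t * PV_t at t = 3.5000: 7.163090
  t * PV_t at t = 4.0000: 7.955674
  t * PV_t at t = 4.5000: 8.697895
  t * PV_t at t = 5.0000: 385.070388
Macaulay duration D = (sum_t t * PV_t) / P = 432.099815 / 96.570439 = 4.474452

Answer: Macaulay duration = 4.4745 years


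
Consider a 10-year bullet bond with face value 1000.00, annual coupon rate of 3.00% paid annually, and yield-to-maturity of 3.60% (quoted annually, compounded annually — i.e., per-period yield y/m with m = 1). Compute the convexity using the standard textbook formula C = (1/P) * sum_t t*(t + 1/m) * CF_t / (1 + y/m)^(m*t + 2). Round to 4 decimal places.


Coupon per period c = face * coupon_rate / m = 30.000000
Periods per year m = 1; per-period yield y/m = 0.036000
Number of cashflows N = 10
Cashflows (t years, CF_t, discount factor 1/(1+y/m)^(m*t), PV):
  t = 1.0000: CF_t = 30.000000, DF = 0.965251, PV = 28.957529
  t = 2.0000: CF_t = 30.000000, DF = 0.931709, PV = 27.951283
  t = 3.0000: CF_t = 30.000000, DF = 0.899333, PV = 26.980003
  t = 4.0000: CF_t = 30.000000, DF = 0.868082, PV = 26.042474
  t = 5.0000: CF_t = 30.000000, DF = 0.837917, PV = 25.137523
  t = 6.0000: CF_t = 30.000000, DF = 0.808801, PV = 24.264018
  t = 7.0000: CF_t = 30.000000, DF = 0.780696, PV = 23.420867
  t = 8.0000: CF_t = 30.000000, DF = 0.753567, PV = 22.607014
  t = 9.0000: CF_t = 30.000000, DF = 0.727381, PV = 21.821442
  t = 10.0000: CF_t = 1030.000000, DF = 0.702106, PV = 723.168783
Price P = sum_t PV_t = 950.350936
Convexity numerator sum_t t*(t + 1/m) * CF_t / (1+y/m)^(m*t + 2):
  t = 1.0000: term = 53.960005
  t = 2.0000: term = 156.254842
  t = 3.0000: term = 301.650274
  t = 4.0000: term = 485.280363
  t = 5.0000: term = 702.626008
  t = 6.0000: term = 949.494606
  t = 7.0000: term = 1222.000780
  t = 8.0000: term = 1516.548127
  t = 9.0000: term = 1829.811929
  t = 10.0000: term = 74116.148867
Convexity = (1/P) * sum = 81333.775802 / 950.350936 = 85.582886

Answer: Convexity = 85.5829


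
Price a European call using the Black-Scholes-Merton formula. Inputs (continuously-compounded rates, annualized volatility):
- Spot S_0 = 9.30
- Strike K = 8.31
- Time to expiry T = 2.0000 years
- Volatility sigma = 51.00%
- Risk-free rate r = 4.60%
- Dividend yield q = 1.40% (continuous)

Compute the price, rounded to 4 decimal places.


d1 = (ln(S/K) + (r - q + 0.5*sigma^2) * T) / (sigma * sqrt(T)) = 0.60541483
d2 = d1 - sigma * sqrt(T) = -0.11583409
exp(-rT) = 0.91210515; exp(-qT) = 0.97238837
C = S_0 * exp(-qT) * N(d1) - K * exp(-rT) * N(d2)
N(d1) = 0.72754830; N(d2) = 0.45389202
C = 9.3000 * 0.97238837 * 0.72754830 - 8.3100 * 0.91210515 * 0.45389202 = 3.1391

Answer: Price = 3.1391


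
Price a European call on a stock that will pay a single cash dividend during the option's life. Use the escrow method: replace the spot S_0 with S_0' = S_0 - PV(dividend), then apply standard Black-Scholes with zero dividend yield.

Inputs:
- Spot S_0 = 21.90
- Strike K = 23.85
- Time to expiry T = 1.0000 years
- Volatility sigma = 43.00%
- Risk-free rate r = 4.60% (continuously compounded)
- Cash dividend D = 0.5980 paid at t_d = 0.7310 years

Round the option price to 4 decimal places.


Answer: Price = 3.0691

Derivation:
PV(D) = D * exp(-r * t_d) = 0.5980 * 0.96693307 = 0.57822598
S_0' = S_0 - PV(D) = 21.9000 - 0.57822598 = 21.32177402
d1 = (ln(S_0'/K) + (r + sigma^2/2)*T) / (sigma*sqrt(T)) = 0.06138276
d2 = d1 - sigma*sqrt(T) = -0.36861724
exp(-rT) = 0.95504196
N(d1) = 0.52447281; N(d2) = 0.35620652
C = S_0' * N(d1) - K * exp(-rT) * N(d2) = 21.32177402 * 0.52447281 - 23.8500 * 0.95504196 * 0.35620652 = 3.0691


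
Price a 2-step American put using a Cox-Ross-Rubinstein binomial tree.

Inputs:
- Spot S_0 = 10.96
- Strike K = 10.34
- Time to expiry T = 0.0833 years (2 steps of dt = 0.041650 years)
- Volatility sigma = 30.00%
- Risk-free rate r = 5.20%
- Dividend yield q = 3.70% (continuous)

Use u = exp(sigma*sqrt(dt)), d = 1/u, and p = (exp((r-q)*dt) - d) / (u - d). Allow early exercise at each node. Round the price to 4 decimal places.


dt = T/N = 0.041650
u = exp(sigma*sqrt(dt)) = 1.063138; d = 1/u = 0.940612
p = (exp((r-q)*dt) - d) / (u - d) = 0.489799
Discount per step: exp(-r*dt) = 0.997837
Stock lattice S(k, i) with i counting down-moves:
  k=0: S(0,0) = 10.9600
  k=1: S(1,0) = 11.6520; S(1,1) = 10.3091
  k=2: S(2,0) = 12.3877; S(2,1) = 10.9600; S(2,2) = 9.6969
Terminal payoffs V(N, i) = max(K - S_T, 0):
  V(2,0) = 0.000000; V(2,1) = 0.000000; V(2,2) = 0.643138
Backward induction: V(k, i) = exp(-r*dt) * [p * V(k+1, i) + (1-p) * V(k+1, i+1)]; then take max(V_cont, immediate exercise) for American.
  V(1,0) = exp(-r*dt) * [p*0.000000 + (1-p)*0.000000] = 0.000000; exercise = 0.000000; V(1,0) = max -> 0.000000
  V(1,1) = exp(-r*dt) * [p*0.000000 + (1-p)*0.643138] = 0.327420; exercise = 0.030897; V(1,1) = max -> 0.327420
  V(0,0) = exp(-r*dt) * [p*0.000000 + (1-p)*0.327420] = 0.166689; exercise = 0.000000; V(0,0) = max -> 0.166689

Answer: Price = V(0,0) = 0.1667


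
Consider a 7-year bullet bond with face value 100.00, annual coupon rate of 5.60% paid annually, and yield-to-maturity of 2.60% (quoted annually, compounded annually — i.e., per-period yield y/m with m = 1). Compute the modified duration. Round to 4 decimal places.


Answer: Modified duration = 5.9223

Derivation:
Coupon per period c = face * coupon_rate / m = 5.600000
Periods per year m = 1; per-period yield y/m = 0.026000
Number of cashflows N = 7
Cashflows (t years, CF_t, discount factor 1/(1+y/m)^(m*t), PV):
  t = 1.0000: CF_t = 5.600000, DF = 0.974659, PV = 5.458090
  t = 2.0000: CF_t = 5.600000, DF = 0.949960, PV = 5.319776
  t = 3.0000: CF_t = 5.600000, DF = 0.925887, PV = 5.184966
  t = 4.0000: CF_t = 5.600000, DF = 0.902424, PV = 5.053573
  t = 5.0000: CF_t = 5.600000, DF = 0.879555, PV = 4.925510
  t = 6.0000: CF_t = 5.600000, DF = 0.857266, PV = 4.800692
  t = 7.0000: CF_t = 105.600000, DF = 0.835542, PV = 88.233274
Price P = sum_t PV_t = 118.975881
First compute Macaulay numerator sum_t t * PV_t:
  t * PV_t at t = 1.0000: 5.458090
  t * PV_t at t = 2.0000: 10.639551
  t * PV_t at t = 3.0000: 15.554899
  t * PV_t at t = 4.0000: 20.214294
  t * PV_t at t = 5.0000: 24.627551
  t * PV_t at t = 6.0000: 28.804153
  t * PV_t at t = 7.0000: 617.632915
Macaulay duration D = 722.931453 / 118.975881 = 6.076286
Modified duration = D / (1 + y/m) = 6.076286 / (1 + 0.026000) = 5.922306


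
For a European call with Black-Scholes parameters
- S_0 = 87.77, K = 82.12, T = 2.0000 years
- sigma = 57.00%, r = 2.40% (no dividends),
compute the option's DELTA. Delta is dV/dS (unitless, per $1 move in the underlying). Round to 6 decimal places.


d1 = 0.5451398351; d2 = -0.2609618955
phi(d1) = 0.3438577402; exp(-qT) = 1.0000000000; exp(-rT) = 0.9531337871
N(d1) = 0.7071713264
Delta = exp(-qT) * N(d1) = 1.0000000000 * 0.7071713264 = 0.707171

Answer: Delta = 0.707171


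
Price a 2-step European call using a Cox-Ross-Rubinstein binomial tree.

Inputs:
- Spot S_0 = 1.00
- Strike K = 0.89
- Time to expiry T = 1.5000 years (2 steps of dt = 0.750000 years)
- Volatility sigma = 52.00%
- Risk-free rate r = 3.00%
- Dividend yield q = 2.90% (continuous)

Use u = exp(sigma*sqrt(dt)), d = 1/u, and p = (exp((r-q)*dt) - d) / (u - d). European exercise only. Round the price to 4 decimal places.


dt = T/N = 0.750000
u = exp(sigma*sqrt(dt)) = 1.568835; d = 1/u = 0.637416
p = (exp((r-q)*dt) - d) / (u - d) = 0.390087
Discount per step: exp(-r*dt) = 0.977751
Stock lattice S(k, i) with i counting down-moves:
  k=0: S(0,0) = 1.0000
  k=1: S(1,0) = 1.5688; S(1,1) = 0.6374
  k=2: S(2,0) = 2.4612; S(2,1) = 1.0000; S(2,2) = 0.4063
Terminal payoffs V(N, i) = max(S_T - K, 0):
  V(2,0) = 1.571243; V(2,1) = 0.110000; V(2,2) = 0.000000
Backward induction: V(k, i) = exp(-r*dt) * [p * V(k+1, i) + (1-p) * V(k+1, i+1)].
  V(1,0) = exp(-r*dt) * [p*1.571243 + (1-p)*0.110000] = 0.664882
  V(1,1) = exp(-r*dt) * [p*0.110000 + (1-p)*0.000000] = 0.041955
  V(0,0) = exp(-r*dt) * [p*0.664882 + (1-p)*0.041955] = 0.278611

Answer: Price = V(0,0) = 0.2786


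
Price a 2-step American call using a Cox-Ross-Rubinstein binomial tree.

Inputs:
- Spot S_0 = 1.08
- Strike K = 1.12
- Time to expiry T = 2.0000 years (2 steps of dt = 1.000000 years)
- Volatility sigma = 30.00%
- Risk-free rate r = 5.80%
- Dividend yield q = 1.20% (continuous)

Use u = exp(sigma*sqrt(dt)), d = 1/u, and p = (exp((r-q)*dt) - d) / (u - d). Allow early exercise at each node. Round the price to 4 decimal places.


Answer: Price = V(0,0) = 0.1909

Derivation:
dt = T/N = 1.000000
u = exp(sigma*sqrt(dt)) = 1.349859; d = 1/u = 0.740818
p = (exp((r-q)*dt) - d) / (u - d) = 0.502850
Discount per step: exp(-r*dt) = 0.943650
Stock lattice S(k, i) with i counting down-moves:
  k=0: S(0,0) = 1.0800
  k=1: S(1,0) = 1.4578; S(1,1) = 0.8001
  k=2: S(2,0) = 1.9679; S(2,1) = 1.0800; S(2,2) = 0.5927
Terminal payoffs V(N, i) = max(S_T - K, 0):
  V(2,0) = 0.847888; V(2,1) = 0.000000; V(2,2) = 0.000000
Backward induction: V(k, i) = exp(-r*dt) * [p * V(k+1, i) + (1-p) * V(k+1, i+1)]; then take max(V_cont, immediate exercise) for American.
  V(1,0) = exp(-r*dt) * [p*0.847888 + (1-p)*0.000000] = 0.402335; exercise = 0.337848; V(1,0) = max -> 0.402335
  V(1,1) = exp(-r*dt) * [p*0.000000 + (1-p)*0.000000] = 0.000000; exercise = 0.000000; V(1,1) = max -> 0.000000
  V(0,0) = exp(-r*dt) * [p*0.402335 + (1-p)*0.000000] = 0.190914; exercise = 0.000000; V(0,0) = max -> 0.190914


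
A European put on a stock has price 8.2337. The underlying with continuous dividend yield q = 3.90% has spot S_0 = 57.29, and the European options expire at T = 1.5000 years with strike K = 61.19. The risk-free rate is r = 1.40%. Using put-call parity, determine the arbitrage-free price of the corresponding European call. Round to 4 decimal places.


Answer: Call price = 2.3500

Derivation:
Put-call parity: C - P = S_0 * exp(-qT) - K * exp(-rT).
S_0 * exp(-qT) = 57.2900 * 0.94317824 = 54.03468139
K * exp(-rT) = 61.1900 * 0.97921896 = 59.91840844
C = P + S*exp(-qT) - K*exp(-rT)
C = 8.2337 + 54.03468139 - 59.91840844 = 2.3500


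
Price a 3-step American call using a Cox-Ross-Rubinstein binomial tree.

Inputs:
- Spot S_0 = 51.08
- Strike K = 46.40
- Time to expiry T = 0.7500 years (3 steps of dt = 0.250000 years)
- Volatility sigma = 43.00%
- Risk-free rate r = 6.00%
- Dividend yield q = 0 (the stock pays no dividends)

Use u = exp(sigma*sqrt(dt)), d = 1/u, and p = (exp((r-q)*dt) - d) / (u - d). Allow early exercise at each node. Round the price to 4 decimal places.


dt = T/N = 0.250000
u = exp(sigma*sqrt(dt)) = 1.239862; d = 1/u = 0.806541
p = (exp((r-q)*dt) - d) / (u - d) = 0.481333
Discount per step: exp(-r*dt) = 0.985112
Stock lattice S(k, i) with i counting down-moves:
  k=0: S(0,0) = 51.0800
  k=1: S(1,0) = 63.3321; S(1,1) = 41.1981
  k=2: S(2,0) = 78.5231; S(2,1) = 51.0800; S(2,2) = 33.2280
  k=3: S(3,0) = 97.3578; S(3,1) = 63.3321; S(3,2) = 41.1981; S(3,3) = 26.7998
Terminal payoffs V(N, i) = max(S_T - K, 0):
  V(3,0) = 50.957817; V(3,1) = 16.932146; V(3,2) = 0.000000; V(3,3) = 0.000000
Backward induction: V(k, i) = exp(-r*dt) * [p * V(k+1, i) + (1-p) * V(k+1, i+1)]; then take max(V_cont, immediate exercise) for American.
  V(2,0) = exp(-r*dt) * [p*50.957817 + (1-p)*16.932146] = 32.813920; exercise = 32.123114; V(2,0) = max -> 32.813920
  V(2,1) = exp(-r*dt) * [p*16.932146 + (1-p)*0.000000] = 8.028670; exercise = 4.680000; V(2,1) = max -> 8.028670
  V(2,2) = exp(-r*dt) * [p*0.000000 + (1-p)*0.000000] = 0.000000; exercise = 0.000000; V(2,2) = max -> 0.000000
  V(1,0) = exp(-r*dt) * [p*32.813920 + (1-p)*8.028670] = 19.661494; exercise = 16.932146; V(1,0) = max -> 19.661494
  V(1,1) = exp(-r*dt) * [p*8.028670 + (1-p)*0.000000] = 3.806933; exercise = 0.000000; V(1,1) = max -> 3.806933
  V(0,0) = exp(-r*dt) * [p*19.661494 + (1-p)*3.806933] = 11.267970; exercise = 4.680000; V(0,0) = max -> 11.267970

Answer: Price = V(0,0) = 11.2680


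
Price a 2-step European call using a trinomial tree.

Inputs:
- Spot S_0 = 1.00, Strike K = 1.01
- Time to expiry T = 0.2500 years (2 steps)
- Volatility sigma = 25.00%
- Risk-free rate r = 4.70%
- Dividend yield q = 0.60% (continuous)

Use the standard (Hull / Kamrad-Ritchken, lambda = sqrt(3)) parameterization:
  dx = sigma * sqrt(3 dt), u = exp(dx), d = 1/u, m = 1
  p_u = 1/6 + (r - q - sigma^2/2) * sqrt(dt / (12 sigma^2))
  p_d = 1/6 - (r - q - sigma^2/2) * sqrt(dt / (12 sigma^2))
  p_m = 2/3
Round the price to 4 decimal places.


Answer: Price = V(0,0) = 0.0450

Derivation:
dt = T/N = 0.125000; dx = sigma*sqrt(3*dt) = 0.153093
u = exp(dx) = 1.165433; d = 1/u = 0.858050
p_u = 0.170647, p_m = 0.666667, p_d = 0.162686
Discount per step: exp(-r*dt) = 0.994142
Stock lattice S(k, j) with j the centered position index:
  k=0: S(0,+0) = 1.0000
  k=1: S(1,-1) = 0.8580; S(1,+0) = 1.0000; S(1,+1) = 1.1654
  k=2: S(2,-2) = 0.7362; S(2,-1) = 0.8580; S(2,+0) = 1.0000; S(2,+1) = 1.1654; S(2,+2) = 1.3582
Terminal payoffs V(N, j) = max(S_T - K, 0):
  V(2,-2) = 0.000000; V(2,-1) = 0.000000; V(2,+0) = 0.000000; V(2,+1) = 0.155433; V(2,+2) = 0.348235
Backward induction: V(k, j) = exp(-r*dt) * [p_u * V(k+1, j+1) + p_m * V(k+1, j) + p_d * V(k+1, j-1)]
  V(1,-1) = exp(-r*dt) * [p_u*0.000000 + p_m*0.000000 + p_d*0.000000] = 0.000000
  V(1,+0) = exp(-r*dt) * [p_u*0.155433 + p_m*0.000000 + p_d*0.000000] = 0.026369
  V(1,+1) = exp(-r*dt) * [p_u*0.348235 + p_m*0.155433 + p_d*0.000000] = 0.162093
  V(0,+0) = exp(-r*dt) * [p_u*0.162093 + p_m*0.026369 + p_d*0.000000] = 0.044975


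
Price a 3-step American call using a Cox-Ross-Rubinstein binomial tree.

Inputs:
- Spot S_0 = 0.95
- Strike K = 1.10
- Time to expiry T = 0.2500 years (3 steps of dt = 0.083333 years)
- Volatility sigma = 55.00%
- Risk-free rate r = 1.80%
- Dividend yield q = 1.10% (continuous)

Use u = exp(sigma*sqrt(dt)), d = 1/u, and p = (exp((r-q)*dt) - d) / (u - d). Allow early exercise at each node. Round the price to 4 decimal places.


dt = T/N = 0.083333
u = exp(sigma*sqrt(dt)) = 1.172070; d = 1/u = 0.853191
p = (exp((r-q)*dt) - d) / (u - d) = 0.462220
Discount per step: exp(-r*dt) = 0.998501
Stock lattice S(k, i) with i counting down-moves:
  k=0: S(0,0) = 0.9500
  k=1: S(1,0) = 1.1135; S(1,1) = 0.8105
  k=2: S(2,0) = 1.3051; S(2,1) = 0.9500; S(2,2) = 0.6915
  k=3: S(3,0) = 1.5296; S(3,1) = 1.1135; S(3,2) = 0.8105; S(3,3) = 0.5900
Terminal payoffs V(N, i) = max(S_T - K, 0):
  V(3,0) = 0.429622; V(3,1) = 0.013466; V(3,2) = 0.000000; V(3,3) = 0.000000
Backward induction: V(k, i) = exp(-r*dt) * [p * V(k+1, i) + (1-p) * V(k+1, i+1)]; then take max(V_cont, immediate exercise) for American.
  V(2,0) = exp(-r*dt) * [p*0.429622 + (1-p)*0.013466] = 0.205513; exercise = 0.205060; V(2,0) = max -> 0.205513
  V(2,1) = exp(-r*dt) * [p*0.013466 + (1-p)*0.000000] = 0.006215; exercise = 0.000000; V(2,1) = max -> 0.006215
  V(2,2) = exp(-r*dt) * [p*0.000000 + (1-p)*0.000000] = 0.000000; exercise = 0.000000; V(2,2) = max -> 0.000000
  V(1,0) = exp(-r*dt) * [p*0.205513 + (1-p)*0.006215] = 0.098187; exercise = 0.013466; V(1,0) = max -> 0.098187
  V(1,1) = exp(-r*dt) * [p*0.006215 + (1-p)*0.000000] = 0.002868; exercise = 0.000000; V(1,1) = max -> 0.002868
  V(0,0) = exp(-r*dt) * [p*0.098187 + (1-p)*0.002868] = 0.046856; exercise = 0.000000; V(0,0) = max -> 0.046856

Answer: Price = V(0,0) = 0.0469


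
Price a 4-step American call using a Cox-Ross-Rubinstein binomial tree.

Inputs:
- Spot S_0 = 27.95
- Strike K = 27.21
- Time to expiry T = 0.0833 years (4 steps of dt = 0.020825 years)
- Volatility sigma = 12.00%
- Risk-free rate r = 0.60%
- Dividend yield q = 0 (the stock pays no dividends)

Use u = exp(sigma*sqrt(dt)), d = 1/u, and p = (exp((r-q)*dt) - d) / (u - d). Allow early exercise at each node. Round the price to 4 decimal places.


dt = T/N = 0.020825
u = exp(sigma*sqrt(dt)) = 1.017468; d = 1/u = 0.982832
p = (exp((r-q)*dt) - d) / (u - d) = 0.499279
Discount per step: exp(-r*dt) = 0.999875
Stock lattice S(k, i) with i counting down-moves:
  k=0: S(0,0) = 27.9500
  k=1: S(1,0) = 28.4382; S(1,1) = 27.4702
  k=2: S(2,0) = 28.9350; S(2,1) = 27.9500; S(2,2) = 26.9985
  k=3: S(3,0) = 29.4404; S(3,1) = 28.4382; S(3,2) = 27.4702; S(3,3) = 26.5350
  k=4: S(4,0) = 29.9547; S(4,1) = 28.9350; S(4,2) = 27.9500; S(4,3) = 26.9985; S(4,4) = 26.0795
Terminal payoffs V(N, i) = max(S_T - K, 0):
  V(4,0) = 2.744674; V(4,1) = 1.724981; V(4,2) = 0.740000; V(4,3) = 0.000000; V(4,4) = 0.000000
Backward induction: V(k, i) = exp(-r*dt) * [p * V(k+1, i) + (1-p) * V(k+1, i+1)]; then take max(V_cont, immediate exercise) for American.
  V(3,0) = exp(-r*dt) * [p*2.744674 + (1-p)*1.724981] = 2.233813; exercise = 2.230413; V(3,0) = max -> 2.233813
  V(3,1) = exp(-r*dt) * [p*1.724981 + (1-p)*0.740000] = 1.231626; exercise = 1.228226; V(3,1) = max -> 1.231626
  V(3,2) = exp(-r*dt) * [p*0.740000 + (1-p)*0.000000] = 0.369420; exercise = 0.260155; V(3,2) = max -> 0.369420
  V(3,3) = exp(-r*dt) * [p*0.000000 + (1-p)*0.000000] = 0.000000; exercise = 0.000000; V(3,3) = max -> 0.000000
  V(2,0) = exp(-r*dt) * [p*2.233813 + (1-p)*1.231626] = 1.731780; exercise = 1.724981; V(2,0) = max -> 1.731780
  V(2,1) = exp(-r*dt) * [p*1.231626 + (1-p)*0.369420] = 0.799801; exercise = 0.740000; V(2,1) = max -> 0.799801
  V(2,2) = exp(-r*dt) * [p*0.369420 + (1-p)*0.000000] = 0.184420; exercise = 0.000000; V(2,2) = max -> 0.184420
  V(1,0) = exp(-r*dt) * [p*1.731780 + (1-p)*0.799801] = 1.264960; exercise = 1.228226; V(1,0) = max -> 1.264960
  V(1,1) = exp(-r*dt) * [p*0.799801 + (1-p)*0.184420] = 0.491605; exercise = 0.260155; V(1,1) = max -> 0.491605
  V(0,0) = exp(-r*dt) * [p*1.264960 + (1-p)*0.491605] = 0.877615; exercise = 0.740000; V(0,0) = max -> 0.877615

Answer: Price = V(0,0) = 0.8776


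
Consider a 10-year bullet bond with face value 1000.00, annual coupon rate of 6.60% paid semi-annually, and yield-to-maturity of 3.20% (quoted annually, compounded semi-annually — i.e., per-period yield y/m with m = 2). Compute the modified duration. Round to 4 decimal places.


Answer: Modified duration = 7.6949

Derivation:
Coupon per period c = face * coupon_rate / m = 33.000000
Periods per year m = 2; per-period yield y/m = 0.016000
Number of cashflows N = 20
Cashflows (t years, CF_t, discount factor 1/(1+y/m)^(m*t), PV):
  t = 0.5000: CF_t = 33.000000, DF = 0.984252, PV = 32.480315
  t = 1.0000: CF_t = 33.000000, DF = 0.968752, PV = 31.968814
  t = 1.5000: CF_t = 33.000000, DF = 0.953496, PV = 31.465368
  t = 2.0000: CF_t = 33.000000, DF = 0.938480, PV = 30.969850
  t = 2.5000: CF_t = 33.000000, DF = 0.923701, PV = 30.482136
  t = 3.0000: CF_t = 33.000000, DF = 0.909155, PV = 30.002103
  t = 3.5000: CF_t = 33.000000, DF = 0.894837, PV = 29.529629
  t = 4.0000: CF_t = 33.000000, DF = 0.880745, PV = 29.064595
  t = 4.5000: CF_t = 33.000000, DF = 0.866875, PV = 28.606885
  t = 5.0000: CF_t = 33.000000, DF = 0.853224, PV = 28.156383
  t = 5.5000: CF_t = 33.000000, DF = 0.839787, PV = 27.712975
  t = 6.0000: CF_t = 33.000000, DF = 0.826562, PV = 27.276550
  t = 6.5000: CF_t = 33.000000, DF = 0.813545, PV = 26.846998
  t = 7.0000: CF_t = 33.000000, DF = 0.800734, PV = 26.424211
  t = 7.5000: CF_t = 33.000000, DF = 0.788124, PV = 26.008082
  t = 8.0000: CF_t = 33.000000, DF = 0.775712, PV = 25.598506
  t = 8.5000: CF_t = 33.000000, DF = 0.763496, PV = 25.195380
  t = 9.0000: CF_t = 33.000000, DF = 0.751473, PV = 24.798602
  t = 9.5000: CF_t = 33.000000, DF = 0.739639, PV = 24.408073
  t = 10.0000: CF_t = 1033.000000, DF = 0.727991, PV = 752.014410
Price P = sum_t PV_t = 1289.009864
First compute Macaulay numerator sum_t t * PV_t:
  t * PV_t at t = 0.5000: 16.240157
  t * PV_t at t = 1.0000: 31.968814
  t * PV_t at t = 1.5000: 47.198052
  t * PV_t at t = 2.0000: 61.939701
  t * PV_t at t = 2.5000: 76.205341
  t * PV_t at t = 3.0000: 90.006308
  t * PV_t at t = 3.5000: 103.353700
  t * PV_t at t = 4.0000: 116.258380
  t * PV_t at t = 4.5000: 128.730982
  t * PV_t at t = 5.0000: 140.781914
  t * PV_t at t = 5.5000: 152.421363
  t * PV_t at t = 6.0000: 163.659302
  t * PV_t at t = 6.5000: 174.505489
  t * PV_t at t = 7.0000: 184.969477
  t * PV_t at t = 7.5000: 195.060613
  t * PV_t at t = 8.0000: 204.788045
  t * PV_t at t = 8.5000: 214.160726
  t * PV_t at t = 9.0000: 223.187417
  t * PV_t at t = 9.5000: 231.876691
  t * PV_t at t = 10.0000: 7520.144100
Macaulay duration D = 10077.456572 / 1289.009864 = 7.817983
Modified duration = D / (1 + y/m) = 7.817983 / (1 + 0.016000) = 7.694865


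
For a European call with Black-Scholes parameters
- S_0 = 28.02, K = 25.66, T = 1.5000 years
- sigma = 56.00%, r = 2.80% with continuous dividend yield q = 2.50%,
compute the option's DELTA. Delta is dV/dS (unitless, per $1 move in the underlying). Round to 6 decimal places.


d1 = 0.4777746973; d2 = -0.2080824307
phi(d1) = 0.3559116106; exp(-qT) = 0.9631944177; exp(-rT) = 0.9588697806
N(d1) = 0.6835947140
Delta = exp(-qT) * N(d1) = 0.9631944177 * 0.6835947140 = 0.658435

Answer: Delta = 0.658435


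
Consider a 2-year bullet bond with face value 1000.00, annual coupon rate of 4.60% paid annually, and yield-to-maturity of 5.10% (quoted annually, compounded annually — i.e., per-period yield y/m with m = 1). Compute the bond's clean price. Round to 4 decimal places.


Answer: Price = 990.7161

Derivation:
Coupon per period c = face * coupon_rate / m = 46.000000
Periods per year m = 1; per-period yield y/m = 0.051000
Number of cashflows N = 2
Cashflows (t years, CF_t, discount factor 1/(1+y/m)^(m*t), PV):
  t = 1.0000: CF_t = 46.000000, DF = 0.951475, PV = 43.767840
  t = 2.0000: CF_t = 1046.000000, DF = 0.905304, PV = 946.948265
Price P = sum_t PV_t = 990.716105


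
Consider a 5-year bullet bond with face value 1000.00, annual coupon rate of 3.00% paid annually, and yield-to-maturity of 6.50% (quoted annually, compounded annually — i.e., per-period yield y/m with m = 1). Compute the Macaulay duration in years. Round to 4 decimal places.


Coupon per period c = face * coupon_rate / m = 30.000000
Periods per year m = 1; per-period yield y/m = 0.065000
Number of cashflows N = 5
Cashflows (t years, CF_t, discount factor 1/(1+y/m)^(m*t), PV):
  t = 1.0000: CF_t = 30.000000, DF = 0.938967, PV = 28.169014
  t = 2.0000: CF_t = 30.000000, DF = 0.881659, PV = 26.449778
  t = 3.0000: CF_t = 30.000000, DF = 0.827849, PV = 24.835473
  t = 4.0000: CF_t = 30.000000, DF = 0.777323, PV = 23.319693
  t = 5.0000: CF_t = 1030.000000, DF = 0.729881, PV = 751.777262
Price P = sum_t PV_t = 854.551220
Macaulay numerator sum_t t * PV_t:
  t * PV_t at t = 1.0000: 28.169014
  t * PV_t at t = 2.0000: 52.899557
  t * PV_t at t = 3.0000: 74.506418
  t * PV_t at t = 4.0000: 93.278771
  t * PV_t at t = 5.0000: 3758.886308
Macaulay duration D = (sum_t t * PV_t) / P = 4007.740068 / 854.551220 = 4.689877

Answer: Macaulay duration = 4.6899 years


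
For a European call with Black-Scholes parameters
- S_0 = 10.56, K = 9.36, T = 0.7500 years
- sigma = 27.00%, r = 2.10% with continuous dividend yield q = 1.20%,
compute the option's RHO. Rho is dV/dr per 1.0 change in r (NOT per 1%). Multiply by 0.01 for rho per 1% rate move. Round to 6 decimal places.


Answer: Rho = 4.599608

Derivation:
d1 = 0.6616668779; d2 = 0.4278400189
phi(d1) = 0.3205105577; exp(-qT) = 0.9910403788; exp(-rT) = 0.9843733826
N(d2) = 0.6656162006
Rho = K*T*exp(-rT)*N(d2) = 9.3600 * 0.7500 * 0.9843733826 * 0.6656162006 = 4.599608


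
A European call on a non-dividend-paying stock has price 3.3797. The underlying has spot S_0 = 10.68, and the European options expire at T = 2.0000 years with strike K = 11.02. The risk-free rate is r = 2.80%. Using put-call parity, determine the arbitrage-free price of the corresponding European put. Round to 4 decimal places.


Answer: Put price = 3.1195

Derivation:
Put-call parity: C - P = S_0 * exp(-qT) - K * exp(-rT).
S_0 * exp(-qT) = 10.6800 * 1.00000000 = 10.68000000
K * exp(-rT) = 11.0200 * 0.94553914 = 10.41984128
P = C - S*exp(-qT) + K*exp(-rT)
P = 3.3797 - 10.68000000 + 10.41984128 = 3.1195


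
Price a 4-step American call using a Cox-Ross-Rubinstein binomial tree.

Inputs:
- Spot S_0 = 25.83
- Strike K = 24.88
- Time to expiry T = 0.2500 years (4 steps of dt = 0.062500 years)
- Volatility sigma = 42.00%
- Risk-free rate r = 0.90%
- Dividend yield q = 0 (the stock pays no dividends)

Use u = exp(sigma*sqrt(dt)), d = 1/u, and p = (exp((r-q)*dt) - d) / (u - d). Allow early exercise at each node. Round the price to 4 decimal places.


dt = T/N = 0.062500
u = exp(sigma*sqrt(dt)) = 1.110711; d = 1/u = 0.900325
p = (exp((r-q)*dt) - d) / (u - d) = 0.476448
Discount per step: exp(-r*dt) = 0.999438
Stock lattice S(k, i) with i counting down-moves:
  k=0: S(0,0) = 25.8300
  k=1: S(1,0) = 28.6897; S(1,1) = 23.2554
  k=2: S(2,0) = 31.8659; S(2,1) = 25.8300; S(2,2) = 20.9374
  k=3: S(3,0) = 35.3938; S(3,1) = 28.6897; S(3,2) = 23.2554; S(3,3) = 18.8504
  k=4: S(4,0) = 39.3123; S(4,1) = 31.8659; S(4,2) = 25.8300; S(4,3) = 20.9374; S(4,4) = 16.9715
Terminal payoffs V(N, i) = max(S_T - K, 0):
  V(4,0) = 14.432267; V(4,1) = 6.985904; V(4,2) = 0.950000; V(4,3) = 0.000000; V(4,4) = 0.000000
Backward induction: V(k, i) = exp(-r*dt) * [p * V(k+1, i) + (1-p) * V(k+1, i+1)]; then take max(V_cont, immediate exercise) for American.
  V(3,0) = exp(-r*dt) * [p*14.432267 + (1-p)*6.985904] = 10.527789; exercise = 10.513798; V(3,0) = max -> 10.527789
  V(3,1) = exp(-r*dt) * [p*6.985904 + (1-p)*0.950000] = 3.823646; exercise = 3.809655; V(3,1) = max -> 3.823646
  V(3,2) = exp(-r*dt) * [p*0.950000 + (1-p)*0.000000] = 0.452372; exercise = 0.000000; V(3,2) = max -> 0.452372
  V(3,3) = exp(-r*dt) * [p*0.000000 + (1-p)*0.000000] = 0.000000; exercise = 0.000000; V(3,3) = max -> 0.000000
  V(2,0) = exp(-r*dt) * [p*10.527789 + (1-p)*3.823646] = 7.013879; exercise = 6.985904; V(2,0) = max -> 7.013879
  V(2,1) = exp(-r*dt) * [p*3.823646 + (1-p)*0.452372] = 2.057453; exercise = 0.950000; V(2,1) = max -> 2.057453
  V(2,2) = exp(-r*dt) * [p*0.452372 + (1-p)*0.000000] = 0.215411; exercise = 0.000000; V(2,2) = max -> 0.215411
  V(1,0) = exp(-r*dt) * [p*7.013879 + (1-p)*2.057453] = 4.416449; exercise = 3.809655; V(1,0) = max -> 4.416449
  V(1,1) = exp(-r*dt) * [p*2.057453 + (1-p)*0.215411] = 1.092434; exercise = 0.000000; V(1,1) = max -> 1.092434
  V(0,0) = exp(-r*dt) * [p*4.416449 + (1-p)*1.092434] = 2.674651; exercise = 0.950000; V(0,0) = max -> 2.674651

Answer: Price = V(0,0) = 2.6747


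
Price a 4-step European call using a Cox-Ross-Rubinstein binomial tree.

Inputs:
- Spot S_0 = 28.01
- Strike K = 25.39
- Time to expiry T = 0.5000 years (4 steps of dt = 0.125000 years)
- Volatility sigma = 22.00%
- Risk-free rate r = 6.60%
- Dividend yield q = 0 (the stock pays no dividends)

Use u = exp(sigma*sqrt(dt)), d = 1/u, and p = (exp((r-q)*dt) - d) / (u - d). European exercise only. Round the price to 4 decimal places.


Answer: Price = V(0,0) = 3.9631

Derivation:
dt = T/N = 0.125000
u = exp(sigma*sqrt(dt)) = 1.080887; d = 1/u = 0.925166
p = (exp((r-q)*dt) - d) / (u - d) = 0.533763
Discount per step: exp(-r*dt) = 0.991784
Stock lattice S(k, i) with i counting down-moves:
  k=0: S(0,0) = 28.0100
  k=1: S(1,0) = 30.2756; S(1,1) = 25.9139
  k=2: S(2,0) = 32.7245; S(2,1) = 28.0100; S(2,2) = 23.9747
  k=3: S(3,0) = 35.3715; S(3,1) = 30.2756; S(3,2) = 25.9139; S(3,3) = 22.1806
  k=4: S(4,0) = 38.2326; S(4,1) = 32.7245; S(4,2) = 28.0100; S(4,3) = 23.9747; S(4,4) = 20.5207
Terminal payoffs V(N, i) = max(S_T - K, 0):
  V(4,0) = 12.842601; V(4,1) = 7.334534; V(4,2) = 2.620000; V(4,3) = 0.000000; V(4,4) = 0.000000
Backward induction: V(k, i) = exp(-r*dt) * [p * V(k+1, i) + (1-p) * V(k+1, i+1)].
  V(3,0) = exp(-r*dt) * [p*12.842601 + (1-p)*7.334534] = 10.190121
  V(3,1) = exp(-r*dt) * [p*7.334534 + (1-p)*2.620000] = 5.094243
  V(3,2) = exp(-r*dt) * [p*2.620000 + (1-p)*0.000000] = 1.386969
  V(3,3) = exp(-r*dt) * [p*0.000000 + (1-p)*0.000000] = 0.000000
  V(2,0) = exp(-r*dt) * [p*10.190121 + (1-p)*5.094243] = 7.750032
  V(2,1) = exp(-r*dt) * [p*5.094243 + (1-p)*1.386969] = 3.338122
  V(2,2) = exp(-r*dt) * [p*1.386969 + (1-p)*0.000000] = 0.734231
  V(1,0) = exp(-r*dt) * [p*7.750032 + (1-p)*3.338122] = 5.646262
  V(1,1) = exp(-r*dt) * [p*3.338122 + (1-p)*0.734231] = 2.106640
  V(0,0) = exp(-r*dt) * [p*5.646262 + (1-p)*2.106640] = 3.963129


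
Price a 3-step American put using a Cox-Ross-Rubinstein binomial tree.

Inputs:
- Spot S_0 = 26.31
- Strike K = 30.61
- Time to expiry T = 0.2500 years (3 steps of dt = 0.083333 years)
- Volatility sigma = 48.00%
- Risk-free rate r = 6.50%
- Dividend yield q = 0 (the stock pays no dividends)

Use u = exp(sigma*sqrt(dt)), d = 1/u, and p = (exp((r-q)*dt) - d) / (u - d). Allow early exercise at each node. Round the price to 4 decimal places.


dt = T/N = 0.083333
u = exp(sigma*sqrt(dt)) = 1.148623; d = 1/u = 0.870607
p = (exp((r-q)*dt) - d) / (u - d) = 0.484950
Discount per step: exp(-r*dt) = 0.994598
Stock lattice S(k, i) with i counting down-moves:
  k=0: S(0,0) = 26.3100
  k=1: S(1,0) = 30.2203; S(1,1) = 22.9057
  k=2: S(2,0) = 34.7117; S(2,1) = 26.3100; S(2,2) = 19.9419
  k=3: S(3,0) = 39.8707; S(3,1) = 30.2203; S(3,2) = 22.9057; S(3,3) = 17.3615
Terminal payoffs V(N, i) = max(K - S_T, 0):
  V(3,0) = 0.000000; V(3,1) = 0.389722; V(3,2) = 7.704317; V(3,3) = 13.248469
Backward induction: V(k, i) = exp(-r*dt) * [p * V(k+1, i) + (1-p) * V(k+1, i+1)]; then take max(V_cont, immediate exercise) for American.
  V(2,0) = exp(-r*dt) * [p*0.000000 + (1-p)*0.389722] = 0.199642; exercise = 0.000000; V(2,0) = max -> 0.199642
  V(2,1) = exp(-r*dt) * [p*0.389722 + (1-p)*7.704317] = 4.134644; exercise = 4.300000; V(2,1) = max -> 4.300000
  V(2,2) = exp(-r*dt) * [p*7.704317 + (1-p)*13.248469] = 10.502786; exercise = 10.668141; V(2,2) = max -> 10.668141
  V(1,0) = exp(-r*dt) * [p*0.199642 + (1-p)*4.300000] = 2.299042; exercise = 0.389722; V(1,0) = max -> 2.299042
  V(1,1) = exp(-r*dt) * [p*4.300000 + (1-p)*10.668141] = 7.538961; exercise = 7.704317; V(1,1) = max -> 7.704317
  V(0,0) = exp(-r*dt) * [p*2.299042 + (1-p)*7.704317] = 5.055568; exercise = 4.300000; V(0,0) = max -> 5.055568

Answer: Price = V(0,0) = 5.0556


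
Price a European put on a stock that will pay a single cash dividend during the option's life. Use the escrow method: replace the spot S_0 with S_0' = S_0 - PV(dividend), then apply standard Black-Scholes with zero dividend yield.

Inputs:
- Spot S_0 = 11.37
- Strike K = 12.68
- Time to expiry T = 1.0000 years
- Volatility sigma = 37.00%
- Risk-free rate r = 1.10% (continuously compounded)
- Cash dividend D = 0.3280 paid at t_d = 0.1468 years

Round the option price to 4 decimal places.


PV(D) = D * exp(-r * t_d) = 0.3280 * 0.99838650 = 0.32747077
S_0' = S_0 - PV(D) = 11.3700 - 0.32747077 = 11.04252923
d1 = (ln(S_0'/K) + (r + sigma^2/2)*T) / (sigma*sqrt(T)) = -0.15897794
d2 = d1 - sigma*sqrt(T) = -0.52897794
exp(-rT) = 0.98906028
N(-d1) = 0.56315687; N(-d2) = 0.70158962
P = K * exp(-rT) * N(-d2) - S_0' * N(-d1) = 12.6800 * 0.98906028 * 0.70158962 - 11.04252923 * 0.56315687 = 2.5802

Answer: Price = 2.5802


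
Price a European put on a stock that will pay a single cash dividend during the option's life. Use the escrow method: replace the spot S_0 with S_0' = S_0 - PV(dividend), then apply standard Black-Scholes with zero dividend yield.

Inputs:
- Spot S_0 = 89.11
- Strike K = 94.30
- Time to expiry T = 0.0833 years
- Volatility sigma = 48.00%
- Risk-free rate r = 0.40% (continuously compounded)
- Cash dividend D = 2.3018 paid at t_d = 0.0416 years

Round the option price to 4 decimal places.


PV(D) = D * exp(-r * t_d) = 2.3018 * 0.99983361 = 2.30141701
S_0' = S_0 - PV(D) = 89.1100 - 2.30141701 = 86.80858299
d1 = (ln(S_0'/K) + (r + sigma^2/2)*T) / (sigma*sqrt(T)) = -0.52582828
d2 = d1 - sigma*sqrt(T) = -0.66436463
exp(-rT) = 0.99966686
N(-d1) = 0.70049624; N(-d2) = 0.74677152
P = K * exp(-rT) * N(-d2) - S_0' * N(-d1) = 94.3000 * 0.99966686 * 0.74677152 - 86.80858299 * 0.70049624 = 9.5880

Answer: Price = 9.5880


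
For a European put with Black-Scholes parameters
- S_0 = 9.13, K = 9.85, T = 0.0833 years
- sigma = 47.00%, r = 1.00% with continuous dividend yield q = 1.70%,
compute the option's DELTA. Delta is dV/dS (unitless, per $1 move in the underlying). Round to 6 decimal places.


d1 = -0.4960434112; d2 = -0.6316935863
phi(d1) = 0.3527597438; exp(-qT) = 0.9985849022; exp(-rT) = 0.9991673468
N(-d1) = 0.6900681084
Delta = -exp(-qT) * N(-d1) = -0.9985849022 * 0.6900681084 = -0.689092

Answer: Delta = -0.689092


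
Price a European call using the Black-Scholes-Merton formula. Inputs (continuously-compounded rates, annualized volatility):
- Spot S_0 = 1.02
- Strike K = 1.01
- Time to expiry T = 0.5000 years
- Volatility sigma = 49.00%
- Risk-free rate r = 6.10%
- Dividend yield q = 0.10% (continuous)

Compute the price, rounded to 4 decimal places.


d1 = (ln(S/K) + (r - q + 0.5*sigma^2) * T) / (sigma * sqrt(T)) = 0.28826087
d2 = d1 - sigma * sqrt(T) = -0.05822145
exp(-rT) = 0.96996043; exp(-qT) = 0.99950012
C = S_0 * exp(-qT) * N(d1) - K * exp(-rT) * N(d2)
N(d1) = 0.61342647; N(d2) = 0.47678612
C = 1.0200 * 0.99950012 * 0.61342647 - 1.0100 * 0.96996043 * 0.47678612 = 0.1583

Answer: Price = 0.1583
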